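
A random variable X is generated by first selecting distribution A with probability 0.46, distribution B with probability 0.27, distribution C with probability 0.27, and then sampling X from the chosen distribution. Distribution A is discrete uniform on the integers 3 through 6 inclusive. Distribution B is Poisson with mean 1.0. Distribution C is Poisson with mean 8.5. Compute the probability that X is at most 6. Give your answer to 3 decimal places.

Conditional on each component, P(X ≤ 6): A: 1; B: 0.999917; C: 0.256178.
By total probability, P(X ≤ 6) = 0.46·1 + 0.27·0.999917 + 0.27·0.256178 = 0.799146.

0.799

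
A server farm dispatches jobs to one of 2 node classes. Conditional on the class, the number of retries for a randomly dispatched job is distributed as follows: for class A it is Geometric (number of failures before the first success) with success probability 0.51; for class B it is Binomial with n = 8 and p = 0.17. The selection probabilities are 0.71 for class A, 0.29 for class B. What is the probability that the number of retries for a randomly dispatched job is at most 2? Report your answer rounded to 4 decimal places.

Conditional on each class, P(X ≤ 2): A: 0.882351; B: 0.85884.
By total probability, P(X ≤ 2) = 0.71·0.882351 + 0.29·0.85884 = 0.875533.

0.8755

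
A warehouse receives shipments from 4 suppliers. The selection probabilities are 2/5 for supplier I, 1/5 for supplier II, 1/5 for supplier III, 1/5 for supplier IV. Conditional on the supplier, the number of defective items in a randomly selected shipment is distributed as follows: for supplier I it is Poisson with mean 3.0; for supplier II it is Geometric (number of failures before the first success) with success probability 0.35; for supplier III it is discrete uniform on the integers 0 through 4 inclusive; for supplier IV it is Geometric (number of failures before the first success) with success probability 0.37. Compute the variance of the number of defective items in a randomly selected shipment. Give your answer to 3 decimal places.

Per component, I: μ=3, E[X²]=12; II: μ=1.85714, E[X²]=8.7551; III: μ=2, E[X²]=6; IV: μ=1.7027, E[X²]=7.5011.
E[X] = 0.4·3 + 0.2·1.85714 + 0.2·2 + 0.2·1.7027 = 2.31197.
E[X²] = 0.4·12 + 0.2·8.7551 + 0.2·6 + 0.2·7.5011 = 9.25124.
Var(X) = E[X²] − (E[X])² = 9.25124 − 5.3452 = 3.90604.

3.906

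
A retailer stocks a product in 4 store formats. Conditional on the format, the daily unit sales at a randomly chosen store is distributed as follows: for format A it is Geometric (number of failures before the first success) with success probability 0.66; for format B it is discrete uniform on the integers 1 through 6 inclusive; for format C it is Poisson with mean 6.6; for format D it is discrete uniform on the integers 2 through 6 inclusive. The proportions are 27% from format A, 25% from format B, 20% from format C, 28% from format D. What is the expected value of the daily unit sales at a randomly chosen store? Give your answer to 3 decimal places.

Component means — A: 0.515152; B: 3.5; C: 6.6; D: 4.
E[X] = 0.27·0.515152 + 0.25·3.5 + 0.2·6.6 + 0.28·4 = 3.45409.

3.454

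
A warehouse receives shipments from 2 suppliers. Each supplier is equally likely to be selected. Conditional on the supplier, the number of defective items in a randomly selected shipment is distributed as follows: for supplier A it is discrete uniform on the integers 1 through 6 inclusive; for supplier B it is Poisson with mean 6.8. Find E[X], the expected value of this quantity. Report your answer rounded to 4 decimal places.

Component means — A: 3.5; B: 6.8.
E[X] = 0.5·3.5 + 0.5·6.8 = 5.15.

5.1500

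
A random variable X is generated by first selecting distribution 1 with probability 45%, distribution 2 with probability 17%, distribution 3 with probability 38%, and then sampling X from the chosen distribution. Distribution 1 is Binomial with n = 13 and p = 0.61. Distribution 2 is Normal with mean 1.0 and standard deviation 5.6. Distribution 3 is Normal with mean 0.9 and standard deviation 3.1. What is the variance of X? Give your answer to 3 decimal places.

22.500

Per component, 1: μ=7.93, E[X²]=65.9776; 2: μ=1, E[X²]=32.36; 3: μ=0.9, E[X²]=10.42.
E[X] = 0.45·7.93 + 0.17·1 + 0.38·0.9 = 4.0805.
E[X²] = 0.45·65.9776 + 0.17·32.36 + 0.38·10.42 = 39.1507.
Var(X) = E[X²] − (E[X])² = 39.1507 − 16.6505 = 22.5002.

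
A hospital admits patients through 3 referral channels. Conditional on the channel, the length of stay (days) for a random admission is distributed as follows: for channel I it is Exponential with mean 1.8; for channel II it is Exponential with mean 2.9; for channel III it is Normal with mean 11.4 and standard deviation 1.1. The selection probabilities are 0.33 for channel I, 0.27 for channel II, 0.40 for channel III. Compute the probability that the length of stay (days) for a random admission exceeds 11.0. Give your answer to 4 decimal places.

Conditional on each channel, P(X > 11.0): I: 0.00221808; II: 0.0225256; III: 0.641935.
By total probability, P(X > 11.0) = 0.33·0.00221808 + 0.27·0.0225256 + 0.4·0.641935 = 0.263588.

0.2636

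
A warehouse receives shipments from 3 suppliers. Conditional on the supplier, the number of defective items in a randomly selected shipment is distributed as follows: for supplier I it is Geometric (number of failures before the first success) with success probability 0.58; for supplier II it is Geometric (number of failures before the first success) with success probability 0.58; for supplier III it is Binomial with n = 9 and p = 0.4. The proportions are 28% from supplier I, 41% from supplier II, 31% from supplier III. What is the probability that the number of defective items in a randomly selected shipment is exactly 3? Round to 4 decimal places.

Conditional on each supplier, P(X = 3): I: 0.042971; II: 0.042971; III: 0.250823.
By total probability, P(X = 3) = 0.28·0.042971 + 0.41·0.042971 + 0.31·0.250823 = 0.107405.

0.1074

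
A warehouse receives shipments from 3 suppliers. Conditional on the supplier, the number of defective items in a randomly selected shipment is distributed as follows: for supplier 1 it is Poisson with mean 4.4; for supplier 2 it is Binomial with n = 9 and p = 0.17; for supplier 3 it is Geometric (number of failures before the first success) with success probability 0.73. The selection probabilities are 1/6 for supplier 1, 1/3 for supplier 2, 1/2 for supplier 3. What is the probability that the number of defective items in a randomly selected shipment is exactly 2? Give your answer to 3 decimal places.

0.141

Conditional on each supplier, P(X = 2): 1: 0.118845; 2: 0.282323; 3: 0.053217.
By total probability, P(X = 2) = 0.166667·0.118845 + 0.333333·0.282323 + 0.5·0.053217 = 0.140524.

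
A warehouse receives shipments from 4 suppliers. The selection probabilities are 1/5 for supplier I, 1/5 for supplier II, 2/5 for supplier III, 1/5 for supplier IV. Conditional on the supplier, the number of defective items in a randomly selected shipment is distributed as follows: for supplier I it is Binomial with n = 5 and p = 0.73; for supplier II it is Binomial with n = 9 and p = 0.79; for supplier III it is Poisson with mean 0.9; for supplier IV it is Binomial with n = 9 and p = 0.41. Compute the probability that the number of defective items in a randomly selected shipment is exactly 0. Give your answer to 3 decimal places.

Conditional on each supplier, P(X = 0): I: 0.00143489; II: 7.9428e-07; III: 0.40657; IV: 0.008663.
By total probability, P(X = 0) = 0.2·0.00143489 + 0.2·7.9428e-07 + 0.4·0.40657 + 0.2·0.008663 = 0.164648.

0.165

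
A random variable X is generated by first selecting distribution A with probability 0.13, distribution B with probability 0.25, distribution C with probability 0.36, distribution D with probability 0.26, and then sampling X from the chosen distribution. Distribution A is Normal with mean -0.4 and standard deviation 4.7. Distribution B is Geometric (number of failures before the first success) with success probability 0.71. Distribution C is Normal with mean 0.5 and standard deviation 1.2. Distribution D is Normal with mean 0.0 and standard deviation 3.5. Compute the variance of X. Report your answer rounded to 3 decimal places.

6.818

Per component, A: μ=-0.4, E[X²]=22.25; B: μ=0.408451, E[X²]=0.742115; C: μ=0.5, E[X²]=1.69; D: μ=0, E[X²]=12.25.
E[X] = 0.13·-0.4 + 0.25·0.408451 + 0.36·0.5 + 0.26·0 = 0.230113.
E[X²] = 0.13·22.25 + 0.25·0.742115 + 0.36·1.69 + 0.26·12.25 = 6.87143.
Var(X) = E[X²] − (E[X])² = 6.87143 − 0.0529518 = 6.81848.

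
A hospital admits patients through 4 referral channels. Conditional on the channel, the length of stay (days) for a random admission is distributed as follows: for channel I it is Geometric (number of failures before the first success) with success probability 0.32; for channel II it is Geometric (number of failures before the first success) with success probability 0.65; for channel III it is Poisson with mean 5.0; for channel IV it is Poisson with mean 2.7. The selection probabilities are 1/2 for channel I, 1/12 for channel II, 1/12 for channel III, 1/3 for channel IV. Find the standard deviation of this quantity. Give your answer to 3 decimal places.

Per component, I: μ=2.125, E[X²]=11.1562; II: μ=0.538462, E[X²]=1.11834; III: μ=5, E[X²]=30; IV: μ=2.7, E[X²]=9.99.
E[X] = 0.5·2.125 + 0.0833333·0.538462 + 0.0833333·5 + 0.333333·2.7 = 2.42404.
E[X²] = 0.5·11.1562 + 0.0833333·1.11834 + 0.0833333·30 + 0.333333·9.99 = 11.5013.
Var(X) = E[X²] − (E[X])² = 11.5013 − 5.87596 = 5.62536.
SD(X) = √5.62536 = 2.37178.

2.372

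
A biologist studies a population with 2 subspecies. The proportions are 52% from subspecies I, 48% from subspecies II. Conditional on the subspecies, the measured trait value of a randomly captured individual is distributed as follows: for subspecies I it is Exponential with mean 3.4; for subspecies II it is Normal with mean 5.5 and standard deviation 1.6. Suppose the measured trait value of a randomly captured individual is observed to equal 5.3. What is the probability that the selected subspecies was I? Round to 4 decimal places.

0.2132

Likelihoods f(5.3 | ·): I: 0.0618775; II: 0.247399.
Posterior ∝ prior × likelihood. Numerator for I: 0.52·0.0618775 = 0.0321763.
Normalizing constant: 0.52·0.0618775 + 0.48·0.247399 = 0.150928.
P(I | observation) = 0.0321763 / 0.150928 = 0.21319.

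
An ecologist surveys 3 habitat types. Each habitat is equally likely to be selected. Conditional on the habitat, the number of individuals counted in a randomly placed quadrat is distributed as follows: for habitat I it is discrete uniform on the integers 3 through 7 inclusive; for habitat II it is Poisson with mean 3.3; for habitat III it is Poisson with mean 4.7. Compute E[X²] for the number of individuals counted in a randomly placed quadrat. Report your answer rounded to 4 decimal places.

For each component E[X²] = Var + (mean)², giving I: 27; II: 14.19; III: 26.79.
Overall E[X²] = 0.333333·27 + 0.333333·14.19 + 0.333333·26.79 = 22.66.

22.6600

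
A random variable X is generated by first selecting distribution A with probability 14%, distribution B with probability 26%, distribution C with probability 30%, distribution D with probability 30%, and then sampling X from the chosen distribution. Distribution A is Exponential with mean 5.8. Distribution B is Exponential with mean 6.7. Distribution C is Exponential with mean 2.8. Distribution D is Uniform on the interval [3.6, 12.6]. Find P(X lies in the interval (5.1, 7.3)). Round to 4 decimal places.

0.1521

Conditional on each component, P(5.1 < X < 7.3): A: 0.131024; B: 0.130741; C: 0.0880495; D: 0.244444.
By total probability, P(5.1 < X < 7.3) = 0.14·0.131024 + 0.26·0.130741 + 0.3·0.0880495 + 0.3·0.244444 = 0.152084.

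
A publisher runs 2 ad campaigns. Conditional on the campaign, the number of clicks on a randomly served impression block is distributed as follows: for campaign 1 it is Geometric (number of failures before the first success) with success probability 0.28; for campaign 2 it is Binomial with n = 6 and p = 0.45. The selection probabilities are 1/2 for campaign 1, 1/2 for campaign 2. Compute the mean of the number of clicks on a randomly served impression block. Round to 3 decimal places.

Component means — 1: 2.57143; 2: 2.7.
E[X] = 0.5·2.57143 + 0.5·2.7 = 2.63571.

2.636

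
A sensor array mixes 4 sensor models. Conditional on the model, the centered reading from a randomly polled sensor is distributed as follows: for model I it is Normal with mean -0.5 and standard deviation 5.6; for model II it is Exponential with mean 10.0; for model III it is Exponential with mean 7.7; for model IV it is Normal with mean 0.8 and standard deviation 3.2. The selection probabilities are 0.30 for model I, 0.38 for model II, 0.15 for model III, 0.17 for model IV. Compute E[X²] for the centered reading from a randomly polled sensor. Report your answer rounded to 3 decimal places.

105.120

For each component E[X²] = Var + (mean)², giving I: 31.61; II: 200; III: 118.58; IV: 10.88.
Overall E[X²] = 0.3·31.61 + 0.38·200 + 0.15·118.58 + 0.17·10.88 = 105.12.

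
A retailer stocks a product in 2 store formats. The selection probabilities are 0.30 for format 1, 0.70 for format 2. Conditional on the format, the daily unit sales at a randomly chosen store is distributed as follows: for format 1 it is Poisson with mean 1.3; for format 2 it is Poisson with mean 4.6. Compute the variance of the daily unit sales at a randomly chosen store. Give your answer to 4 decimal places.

Per component, 1: μ=1.3, E[X²]=2.99; 2: μ=4.6, E[X²]=25.76.
E[X] = 0.3·1.3 + 0.7·4.6 = 3.61.
E[X²] = 0.3·2.99 + 0.7·25.76 = 18.929.
Var(X) = E[X²] − (E[X])² = 18.929 − 13.0321 = 5.8969.

5.8969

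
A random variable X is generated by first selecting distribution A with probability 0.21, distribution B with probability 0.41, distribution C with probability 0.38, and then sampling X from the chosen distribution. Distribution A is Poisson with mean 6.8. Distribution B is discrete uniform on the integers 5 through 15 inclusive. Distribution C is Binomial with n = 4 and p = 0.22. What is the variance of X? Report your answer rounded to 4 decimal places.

22.4258

Per component, A: μ=6.8, E[X²]=53.04; B: μ=10, E[X²]=110; C: μ=0.88, E[X²]=1.4608.
E[X] = 0.21·6.8 + 0.41·10 + 0.38·0.88 = 5.8624.
E[X²] = 0.21·53.04 + 0.41·110 + 0.38·1.4608 = 56.7935.
Var(X) = E[X²] − (E[X])² = 56.7935 − 34.3677 = 22.4258.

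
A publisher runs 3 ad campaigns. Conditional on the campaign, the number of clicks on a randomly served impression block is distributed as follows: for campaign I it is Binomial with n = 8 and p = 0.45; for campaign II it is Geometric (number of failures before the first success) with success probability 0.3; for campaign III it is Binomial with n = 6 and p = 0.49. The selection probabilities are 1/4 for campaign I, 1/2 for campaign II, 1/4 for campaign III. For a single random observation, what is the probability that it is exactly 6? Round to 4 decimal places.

0.0387

Conditional on each campaign, P(X = 6): I: 0.0703329; II: 0.0352947; III: 0.0138413.
By total probability, P(X = 6) = 0.25·0.0703329 + 0.5·0.0352947 + 0.25·0.0138413 = 0.0386909.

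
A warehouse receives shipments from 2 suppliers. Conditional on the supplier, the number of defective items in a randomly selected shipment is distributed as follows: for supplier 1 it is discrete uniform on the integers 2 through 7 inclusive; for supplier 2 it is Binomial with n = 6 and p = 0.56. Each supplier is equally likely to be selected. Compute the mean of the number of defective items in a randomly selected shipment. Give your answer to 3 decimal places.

3.930

Component means — 1: 4.5; 2: 3.36.
E[X] = 0.5·4.5 + 0.5·3.36 = 3.93.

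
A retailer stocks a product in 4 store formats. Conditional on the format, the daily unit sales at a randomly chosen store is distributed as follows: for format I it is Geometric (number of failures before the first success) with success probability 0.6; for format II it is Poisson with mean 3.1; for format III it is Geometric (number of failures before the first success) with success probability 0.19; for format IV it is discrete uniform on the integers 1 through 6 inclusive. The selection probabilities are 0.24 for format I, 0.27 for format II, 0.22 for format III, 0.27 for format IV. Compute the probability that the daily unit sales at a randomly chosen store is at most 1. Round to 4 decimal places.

Conditional on each format, P(X ≤ 1): I: 0.84; II: 0.184702; III: 0.3439; IV: 0.166667.
By total probability, P(X ≤ 1) = 0.24·0.84 + 0.27·0.184702 + 0.22·0.3439 + 0.27·0.166667 = 0.372127.

0.3721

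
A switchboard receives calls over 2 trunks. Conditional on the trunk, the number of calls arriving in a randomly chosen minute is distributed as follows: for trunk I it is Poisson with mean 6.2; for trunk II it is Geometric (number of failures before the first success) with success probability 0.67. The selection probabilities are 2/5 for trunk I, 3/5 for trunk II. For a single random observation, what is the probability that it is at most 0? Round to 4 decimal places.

Conditional on each trunk, P(X ≤ 0): I: 0.00202943; II: 0.67.
By total probability, P(X ≤ 0) = 0.4·0.00202943 + 0.6·0.67 = 0.402812.

0.4028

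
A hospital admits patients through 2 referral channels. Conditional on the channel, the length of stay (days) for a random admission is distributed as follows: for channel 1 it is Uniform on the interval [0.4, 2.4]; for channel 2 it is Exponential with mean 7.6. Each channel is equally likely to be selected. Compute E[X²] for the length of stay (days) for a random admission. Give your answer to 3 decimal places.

58.907

For each component E[X²] = Var + (mean)², giving 1: 2.29333; 2: 115.52.
Overall E[X²] = 0.5·2.29333 + 0.5·115.52 = 58.9067.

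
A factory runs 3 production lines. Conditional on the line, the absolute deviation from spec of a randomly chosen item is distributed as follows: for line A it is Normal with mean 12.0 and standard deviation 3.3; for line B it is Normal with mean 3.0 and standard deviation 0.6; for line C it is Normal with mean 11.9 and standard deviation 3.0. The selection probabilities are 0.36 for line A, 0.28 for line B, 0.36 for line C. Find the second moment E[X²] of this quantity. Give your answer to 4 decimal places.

For each component E[X²] = Var + (mean)², giving A: 154.89; B: 9.36; C: 150.61.
Overall E[X²] = 0.36·154.89 + 0.28·9.36 + 0.36·150.61 = 112.601.

112.6008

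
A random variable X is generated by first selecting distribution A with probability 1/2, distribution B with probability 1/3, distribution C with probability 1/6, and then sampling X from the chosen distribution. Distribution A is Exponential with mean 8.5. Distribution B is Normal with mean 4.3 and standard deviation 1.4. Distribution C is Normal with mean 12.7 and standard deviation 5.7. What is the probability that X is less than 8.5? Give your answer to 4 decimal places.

0.6874

Conditional on each component, P(X < 8.5): A: 0.632121; B: 0.99865; C: 0.230609.
By total probability, P(X < 8.5) = 0.5·0.632121 + 0.333333·0.99865 + 0.166667·0.230609 = 0.687379.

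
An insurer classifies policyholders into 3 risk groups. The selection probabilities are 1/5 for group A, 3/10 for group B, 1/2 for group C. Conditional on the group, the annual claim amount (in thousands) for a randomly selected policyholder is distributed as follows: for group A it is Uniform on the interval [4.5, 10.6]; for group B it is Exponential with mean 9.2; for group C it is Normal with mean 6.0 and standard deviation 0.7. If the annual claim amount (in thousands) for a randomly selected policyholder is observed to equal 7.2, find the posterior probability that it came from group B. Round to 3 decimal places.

Likelihoods f(7.2 | ·): A: 0.163934; B: 0.0496969; C: 0.131119.
Posterior ∝ prior × likelihood. Numerator for B: 0.3·0.0496969 = 0.0149091.
Normalizing constant: 0.2·0.163934 + 0.3·0.0496969 + 0.5·0.131119 = 0.113255.
P(B | observation) = 0.0149091 / 0.113255 = 0.131641.

0.132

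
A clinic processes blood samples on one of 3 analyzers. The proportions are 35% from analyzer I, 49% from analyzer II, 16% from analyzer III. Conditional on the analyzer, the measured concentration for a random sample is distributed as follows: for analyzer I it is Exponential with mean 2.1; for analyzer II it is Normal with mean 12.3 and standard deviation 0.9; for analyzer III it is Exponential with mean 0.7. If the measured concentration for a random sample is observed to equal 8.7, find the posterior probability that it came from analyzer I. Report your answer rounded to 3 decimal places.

Likelihoods f(8.7 | ·): I: 0.00756068; II: 0.0001487; III: 5.71797e-06.
Posterior ∝ prior × likelihood. Numerator for I: 0.35·0.00756068 = 0.00264624.
Normalizing constant: 0.35·0.00756068 + 0.49·0.0001487 + 0.16·5.71797e-06 = 0.00272002.
P(I | observation) = 0.00264624 / 0.00272002 = 0.972876.

0.973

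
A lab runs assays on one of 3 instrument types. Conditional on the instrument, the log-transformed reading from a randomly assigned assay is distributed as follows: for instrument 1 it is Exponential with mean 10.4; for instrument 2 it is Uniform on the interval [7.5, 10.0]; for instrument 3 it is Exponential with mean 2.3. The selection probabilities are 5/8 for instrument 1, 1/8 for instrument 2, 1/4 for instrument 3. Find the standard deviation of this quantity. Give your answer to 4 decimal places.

8.9862

Per component, 1: μ=10.4, E[X²]=216.32; 2: μ=8.75, E[X²]=77.0833; 3: μ=2.3, E[X²]=10.58.
E[X] = 0.625·10.4 + 0.125·8.75 + 0.25·2.3 = 8.16875.
E[X²] = 0.625·216.32 + 0.125·77.0833 + 0.25·10.58 = 147.48.
Var(X) = E[X²] − (E[X])² = 147.48 − 66.7285 = 80.7519.
SD(X) = √80.7519 = 8.98621.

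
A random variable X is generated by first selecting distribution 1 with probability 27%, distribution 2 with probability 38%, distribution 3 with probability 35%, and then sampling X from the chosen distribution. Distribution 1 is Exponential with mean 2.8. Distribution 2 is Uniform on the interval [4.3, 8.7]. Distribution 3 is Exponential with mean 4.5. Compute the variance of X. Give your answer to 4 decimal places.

12.0271

Per component, 1: μ=2.8, E[X²]=15.68; 2: μ=6.5, E[X²]=43.8633; 3: μ=4.5, E[X²]=40.5.
E[X] = 0.27·2.8 + 0.38·6.5 + 0.35·4.5 = 4.801.
E[X²] = 0.27·15.68 + 0.38·43.8633 + 0.35·40.5 = 35.0767.
Var(X) = E[X²] − (E[X])² = 35.0767 − 23.0496 = 12.0271.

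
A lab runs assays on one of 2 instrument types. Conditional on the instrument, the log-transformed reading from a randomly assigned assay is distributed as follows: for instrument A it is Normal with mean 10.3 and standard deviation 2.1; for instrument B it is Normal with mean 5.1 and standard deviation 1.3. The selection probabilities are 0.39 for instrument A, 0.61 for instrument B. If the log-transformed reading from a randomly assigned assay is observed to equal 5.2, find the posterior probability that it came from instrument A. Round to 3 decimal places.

Likelihoods f(5.2 | ·): A: 0.00995326; B: 0.305972.
Posterior ∝ prior × likelihood. Numerator for A: 0.39·0.00995326 = 0.00388177.
Normalizing constant: 0.39·0.00995326 + 0.61·0.305972 = 0.190525.
P(A | observation) = 0.00388177 / 0.190525 = 0.0203741.

0.020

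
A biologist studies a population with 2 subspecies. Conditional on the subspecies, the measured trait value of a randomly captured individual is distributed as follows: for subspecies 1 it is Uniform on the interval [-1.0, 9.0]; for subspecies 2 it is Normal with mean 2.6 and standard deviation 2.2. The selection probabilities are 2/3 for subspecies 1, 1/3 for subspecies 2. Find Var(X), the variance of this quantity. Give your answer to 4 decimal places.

Per component, 1: μ=4, E[X²]=24.3333; 2: μ=2.6, E[X²]=11.6.
E[X] = 0.666667·4 + 0.333333·2.6 = 3.53333.
E[X²] = 0.666667·24.3333 + 0.333333·11.6 = 20.0889.
Var(X) = E[X²] − (E[X])² = 20.0889 − 12.4844 = 7.60444.

7.6044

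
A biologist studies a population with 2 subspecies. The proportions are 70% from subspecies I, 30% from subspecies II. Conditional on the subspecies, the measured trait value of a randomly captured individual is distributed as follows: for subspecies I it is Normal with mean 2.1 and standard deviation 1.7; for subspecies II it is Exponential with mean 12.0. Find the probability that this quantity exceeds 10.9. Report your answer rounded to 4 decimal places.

Conditional on each subspecies, P(X > 10.9): I: 1.13061e-07; II: 0.403196.
By total probability, P(X > 10.9) = 0.7·1.13061e-07 + 0.3·0.403196 = 0.120959.

0.1210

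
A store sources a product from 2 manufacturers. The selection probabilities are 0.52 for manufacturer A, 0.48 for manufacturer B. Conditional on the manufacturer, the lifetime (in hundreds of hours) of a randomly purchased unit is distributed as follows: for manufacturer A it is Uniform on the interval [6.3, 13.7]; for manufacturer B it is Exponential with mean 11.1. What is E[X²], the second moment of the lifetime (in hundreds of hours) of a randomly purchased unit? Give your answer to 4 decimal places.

172.6545

For each component E[X²] = Var + (mean)², giving A: 104.563; B: 246.42.
Overall E[X²] = 0.52·104.563 + 0.48·246.42 = 172.655.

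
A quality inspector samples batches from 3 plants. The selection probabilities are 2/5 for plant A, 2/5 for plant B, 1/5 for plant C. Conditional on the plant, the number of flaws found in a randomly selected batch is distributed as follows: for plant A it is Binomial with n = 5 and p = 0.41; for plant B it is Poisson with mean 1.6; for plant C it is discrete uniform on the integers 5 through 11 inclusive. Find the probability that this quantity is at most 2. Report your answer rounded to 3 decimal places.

Conditional on each plant, P(X ≤ 2): A: 0.66514; B: 0.783358; C: 0.
By total probability, P(X ≤ 2) = 0.4·0.66514 + 0.4·0.783358 + 0.2·0 = 0.5794.

0.579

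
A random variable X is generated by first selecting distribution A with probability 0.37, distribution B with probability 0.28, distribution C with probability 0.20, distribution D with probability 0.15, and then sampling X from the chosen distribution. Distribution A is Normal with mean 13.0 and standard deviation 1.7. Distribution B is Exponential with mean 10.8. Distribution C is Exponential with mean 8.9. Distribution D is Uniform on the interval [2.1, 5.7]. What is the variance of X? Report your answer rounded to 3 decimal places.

59.026

Per component, A: μ=13, E[X²]=171.89; B: μ=10.8, E[X²]=233.28; C: μ=8.9, E[X²]=158.42; D: μ=3.9, E[X²]=16.29.
E[X] = 0.37·13 + 0.28·10.8 + 0.2·8.9 + 0.15·3.9 = 10.199.
E[X²] = 0.37·171.89 + 0.28·233.28 + 0.2·158.42 + 0.15·16.29 = 163.045.
Var(X) = E[X²] − (E[X])² = 163.045 − 104.02 = 59.0256.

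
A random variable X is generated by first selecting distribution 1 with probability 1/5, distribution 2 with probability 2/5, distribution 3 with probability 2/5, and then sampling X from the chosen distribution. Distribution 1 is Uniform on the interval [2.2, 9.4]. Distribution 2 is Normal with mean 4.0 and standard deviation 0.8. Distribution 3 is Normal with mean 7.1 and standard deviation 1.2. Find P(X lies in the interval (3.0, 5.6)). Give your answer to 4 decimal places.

Conditional on each component, P(3.0 < X < 5.6): 1: 0.361111; 2: 0.8716; 3: 0.105333.
By total probability, P(3.0 < X < 5.6) = 0.2·0.361111 + 0.4·0.8716 + 0.4·0.105333 = 0.462995.

0.4630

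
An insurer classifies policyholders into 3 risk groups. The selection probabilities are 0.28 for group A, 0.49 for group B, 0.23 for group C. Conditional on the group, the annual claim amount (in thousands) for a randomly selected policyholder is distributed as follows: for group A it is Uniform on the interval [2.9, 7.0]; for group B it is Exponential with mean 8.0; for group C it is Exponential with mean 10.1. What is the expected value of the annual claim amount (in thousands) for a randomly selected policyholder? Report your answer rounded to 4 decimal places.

Component means — A: 4.95; B: 8; C: 10.1.
E[X] = 0.28·4.95 + 0.49·8 + 0.23·10.1 = 7.629.

7.6290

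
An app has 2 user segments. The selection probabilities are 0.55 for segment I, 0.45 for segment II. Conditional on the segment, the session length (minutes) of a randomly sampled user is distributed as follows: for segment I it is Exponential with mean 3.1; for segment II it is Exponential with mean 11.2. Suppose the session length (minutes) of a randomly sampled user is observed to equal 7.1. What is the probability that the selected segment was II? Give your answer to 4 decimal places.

0.5427

Likelihoods f(7.1 | ·): I: 0.0326561; II: 0.0473664.
Posterior ∝ prior × likelihood. Numerator for II: 0.45·0.0473664 = 0.0213149.
Normalizing constant: 0.55·0.0326561 + 0.45·0.0473664 = 0.0392757.
P(II | observation) = 0.0213149 / 0.0392757 = 0.542699.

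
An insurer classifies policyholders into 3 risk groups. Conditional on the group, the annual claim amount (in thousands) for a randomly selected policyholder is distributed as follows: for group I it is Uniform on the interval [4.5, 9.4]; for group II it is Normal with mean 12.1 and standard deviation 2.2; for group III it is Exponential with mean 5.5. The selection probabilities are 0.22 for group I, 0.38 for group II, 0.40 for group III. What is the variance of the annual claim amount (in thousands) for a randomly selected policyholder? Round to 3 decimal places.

Per component, I: μ=6.95, E[X²]=50.3033; II: μ=12.1, E[X²]=151.25; III: μ=5.5, E[X²]=60.5.
E[X] = 0.22·6.95 + 0.38·12.1 + 0.4·5.5 = 8.327.
E[X²] = 0.22·50.3033 + 0.38·151.25 + 0.4·60.5 = 92.7417.
Var(X) = E[X²] − (E[X])² = 92.7417 − 69.3389 = 23.4028.

23.403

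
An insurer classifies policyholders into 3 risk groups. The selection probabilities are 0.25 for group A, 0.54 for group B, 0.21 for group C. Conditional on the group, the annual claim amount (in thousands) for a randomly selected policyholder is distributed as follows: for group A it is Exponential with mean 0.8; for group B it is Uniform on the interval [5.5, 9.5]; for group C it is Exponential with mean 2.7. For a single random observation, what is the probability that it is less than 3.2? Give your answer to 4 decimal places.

Conditional on each group, P(X < 3.2): A: 0.981684; B: 0; C: 0.69431.
By total probability, P(X < 3.2) = 0.25·0.981684 + 0.54·0 + 0.21·0.69431 = 0.391226.

0.3912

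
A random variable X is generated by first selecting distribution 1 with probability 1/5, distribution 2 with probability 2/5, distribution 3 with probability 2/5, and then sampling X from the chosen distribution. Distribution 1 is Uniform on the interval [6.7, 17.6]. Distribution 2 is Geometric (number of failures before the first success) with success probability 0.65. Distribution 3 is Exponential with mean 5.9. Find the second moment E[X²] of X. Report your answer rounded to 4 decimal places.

For each component E[X²] = Var + (mean)², giving 1: 157.523; 2: 1.11834; 3: 69.62.
Overall E[X²] = 0.2·157.523 + 0.4·1.11834 + 0.4·69.62 = 59.8.

59.8000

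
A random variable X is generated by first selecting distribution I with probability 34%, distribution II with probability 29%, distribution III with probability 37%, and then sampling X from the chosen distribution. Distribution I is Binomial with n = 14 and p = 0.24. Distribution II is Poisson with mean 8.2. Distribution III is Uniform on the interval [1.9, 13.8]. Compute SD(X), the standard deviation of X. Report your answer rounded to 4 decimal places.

3.5315

Per component, I: μ=3.36, E[X²]=13.8432; II: μ=8.2, E[X²]=75.44; III: μ=7.85, E[X²]=73.4233.
E[X] = 0.34·3.36 + 0.29·8.2 + 0.37·7.85 = 6.4249.
E[X²] = 0.34·13.8432 + 0.29·75.44 + 0.37·73.4233 = 53.7509.
Var(X) = E[X²] − (E[X])² = 53.7509 − 41.2793 = 12.4716.
SD(X) = √12.4716 = 3.53151.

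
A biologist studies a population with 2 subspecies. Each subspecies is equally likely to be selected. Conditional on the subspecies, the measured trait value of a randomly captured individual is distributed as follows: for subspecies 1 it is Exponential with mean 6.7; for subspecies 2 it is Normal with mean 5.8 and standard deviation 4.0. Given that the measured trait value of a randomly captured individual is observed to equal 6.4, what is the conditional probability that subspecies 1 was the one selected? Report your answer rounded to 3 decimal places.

Likelihoods f(6.4 | ·): 1: 0.0574218; 2: 0.0986198.
Posterior ∝ prior × likelihood. Numerator for 1: 0.5·0.0574218 = 0.0287109.
Normalizing constant: 0.5·0.0574218 + 0.5·0.0986198 = 0.0780208.
P(1 | observation) = 0.0287109 / 0.0780208 = 0.36799.

0.368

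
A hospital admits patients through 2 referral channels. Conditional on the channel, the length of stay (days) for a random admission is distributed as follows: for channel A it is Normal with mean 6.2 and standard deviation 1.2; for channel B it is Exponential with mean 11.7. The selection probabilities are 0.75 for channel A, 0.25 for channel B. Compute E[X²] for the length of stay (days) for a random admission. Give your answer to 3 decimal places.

For each component E[X²] = Var + (mean)², giving A: 39.88; B: 273.78.
Overall E[X²] = 0.75·39.88 + 0.25·273.78 = 98.355.

98.355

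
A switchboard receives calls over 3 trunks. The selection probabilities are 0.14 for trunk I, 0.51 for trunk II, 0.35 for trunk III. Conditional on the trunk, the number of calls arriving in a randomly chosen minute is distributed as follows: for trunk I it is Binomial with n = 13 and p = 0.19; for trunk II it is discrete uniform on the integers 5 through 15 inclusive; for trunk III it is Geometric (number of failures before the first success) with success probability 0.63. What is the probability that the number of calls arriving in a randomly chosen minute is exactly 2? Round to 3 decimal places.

0.069

Conditional on each trunk, P(X = 2): I: 0.277292; II: 0; III: 0.086247.
By total probability, P(X = 2) = 0.14·0.277292 + 0.51·0 + 0.35·0.086247 = 0.0690073.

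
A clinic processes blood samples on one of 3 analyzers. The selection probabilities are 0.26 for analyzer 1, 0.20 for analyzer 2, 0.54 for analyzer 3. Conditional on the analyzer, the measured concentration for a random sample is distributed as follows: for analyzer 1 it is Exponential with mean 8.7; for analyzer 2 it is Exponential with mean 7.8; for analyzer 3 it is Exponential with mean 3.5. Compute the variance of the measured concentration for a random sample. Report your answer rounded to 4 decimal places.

44.2979

Per component, 1: μ=8.7, E[X²]=151.38; 2: μ=7.8, E[X²]=121.68; 3: μ=3.5, E[X²]=24.5.
E[X] = 0.26·8.7 + 0.2·7.8 + 0.54·3.5 = 5.712.
E[X²] = 0.26·151.38 + 0.2·121.68 + 0.54·24.5 = 76.9248.
Var(X) = E[X²] − (E[X])² = 76.9248 − 32.6269 = 44.2979.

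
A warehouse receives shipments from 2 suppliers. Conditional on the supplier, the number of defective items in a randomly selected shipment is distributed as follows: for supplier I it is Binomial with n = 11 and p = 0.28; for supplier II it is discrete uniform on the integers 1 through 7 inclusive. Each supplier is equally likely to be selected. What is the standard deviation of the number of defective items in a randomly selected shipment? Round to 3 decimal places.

Per component, I: μ=3.08, E[X²]=11.704; II: μ=4, E[X²]=20.
E[X] = 0.5·3.08 + 0.5·4 = 3.54.
E[X²] = 0.5·11.704 + 0.5·20 = 15.852.
Var(X) = E[X²] − (E[X])² = 15.852 − 12.5316 = 3.3204.
SD(X) = √3.3204 = 1.8222.

1.822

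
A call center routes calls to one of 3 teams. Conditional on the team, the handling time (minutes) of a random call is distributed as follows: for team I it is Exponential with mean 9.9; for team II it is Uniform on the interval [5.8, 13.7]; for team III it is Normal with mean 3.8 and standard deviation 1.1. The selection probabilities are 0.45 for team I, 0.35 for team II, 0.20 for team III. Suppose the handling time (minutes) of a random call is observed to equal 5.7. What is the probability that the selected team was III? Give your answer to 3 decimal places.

0.390

Likelihoods f(5.7 | ·): I: 0.0567958; II: 0; III: 0.0815952.
Posterior ∝ prior × likelihood. Numerator for III: 0.2·0.0815952 = 0.016319.
Normalizing constant: 0.45·0.0567958 + 0.35·0 + 0.2·0.0815952 = 0.0418772.
P(III | observation) = 0.016319 / 0.0418772 = 0.389688.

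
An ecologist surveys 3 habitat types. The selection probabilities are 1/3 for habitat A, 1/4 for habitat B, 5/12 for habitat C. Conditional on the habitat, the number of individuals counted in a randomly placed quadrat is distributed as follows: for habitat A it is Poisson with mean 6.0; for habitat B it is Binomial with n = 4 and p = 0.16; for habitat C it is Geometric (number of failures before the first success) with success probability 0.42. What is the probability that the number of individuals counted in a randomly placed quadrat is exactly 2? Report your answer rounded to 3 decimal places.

0.101

Conditional on each habitat, P(X = 2): A: 0.0446175; B: 0.10838; C: 0.141288.
By total probability, P(X = 2) = 0.333333·0.0446175 + 0.25·0.10838 + 0.416667·0.141288 = 0.100838.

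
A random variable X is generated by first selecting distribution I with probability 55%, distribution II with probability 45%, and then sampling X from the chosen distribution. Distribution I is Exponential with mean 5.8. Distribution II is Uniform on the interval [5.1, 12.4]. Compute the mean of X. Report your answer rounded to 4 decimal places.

Component means — I: 5.8; II: 8.75.
E[X] = 0.55·5.8 + 0.45·8.75 = 7.1275.

7.1275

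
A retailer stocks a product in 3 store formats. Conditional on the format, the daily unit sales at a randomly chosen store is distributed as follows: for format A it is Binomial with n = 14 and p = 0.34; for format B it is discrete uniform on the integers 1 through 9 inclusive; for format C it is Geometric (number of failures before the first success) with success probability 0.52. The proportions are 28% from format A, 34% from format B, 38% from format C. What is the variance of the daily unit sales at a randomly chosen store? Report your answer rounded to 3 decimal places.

7.540

Per component, A: μ=4.76, E[X²]=25.7992; B: μ=5, E[X²]=31.6667; C: μ=0.923077, E[X²]=2.62722.
E[X] = 0.28·4.76 + 0.34·5 + 0.38·0.923077 = 3.38357.
E[X²] = 0.28·25.7992 + 0.34·31.6667 + 0.38·2.62722 = 18.9888.
Var(X) = E[X²] − (E[X])² = 18.9888 − 11.4485 = 7.54025.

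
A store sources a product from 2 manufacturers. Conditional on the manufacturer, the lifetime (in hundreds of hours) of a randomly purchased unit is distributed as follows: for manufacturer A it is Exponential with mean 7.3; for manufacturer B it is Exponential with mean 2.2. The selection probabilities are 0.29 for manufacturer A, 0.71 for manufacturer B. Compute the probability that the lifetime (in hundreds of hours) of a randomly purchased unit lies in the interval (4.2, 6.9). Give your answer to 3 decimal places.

0.125

Conditional on each manufacturer, P(4.2 < X < 6.9): A: 0.173912; B: 0.104775.
By total probability, P(4.2 < X < 6.9) = 0.29·0.173912 + 0.71·0.104775 = 0.124825.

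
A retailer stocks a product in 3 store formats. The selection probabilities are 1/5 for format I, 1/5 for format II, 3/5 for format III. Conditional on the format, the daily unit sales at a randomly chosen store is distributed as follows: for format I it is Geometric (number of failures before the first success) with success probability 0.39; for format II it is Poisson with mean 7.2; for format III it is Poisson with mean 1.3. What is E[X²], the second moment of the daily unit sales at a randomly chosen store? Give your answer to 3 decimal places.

14.893

For each component E[X²] = Var + (mean)², giving I: 6.45694; II: 59.04; III: 2.99.
Overall E[X²] = 0.2·6.45694 + 0.2·59.04 + 0.6·2.99 = 14.8934.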